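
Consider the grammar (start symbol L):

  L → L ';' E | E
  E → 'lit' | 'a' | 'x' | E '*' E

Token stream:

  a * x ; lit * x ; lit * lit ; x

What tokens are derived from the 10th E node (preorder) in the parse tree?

[L [L [L [L [E [E a] * [E x]]] ; [E [E lit] * [E x]]] ; [E [E lit] * [E lit]]] ; [E x]]

x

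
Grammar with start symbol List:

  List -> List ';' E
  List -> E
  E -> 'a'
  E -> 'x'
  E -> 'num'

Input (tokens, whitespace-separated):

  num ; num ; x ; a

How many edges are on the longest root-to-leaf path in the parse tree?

[List [List [List [List [E num]] ; [E num]] ; [E x]] ; [E a]]

5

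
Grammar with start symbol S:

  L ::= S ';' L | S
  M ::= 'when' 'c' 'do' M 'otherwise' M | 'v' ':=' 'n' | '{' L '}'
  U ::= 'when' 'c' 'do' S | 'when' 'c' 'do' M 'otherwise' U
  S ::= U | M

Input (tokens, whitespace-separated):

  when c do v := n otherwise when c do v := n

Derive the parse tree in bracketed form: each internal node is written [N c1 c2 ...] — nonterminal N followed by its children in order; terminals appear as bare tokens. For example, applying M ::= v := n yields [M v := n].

[S [U when c do [M v := n] otherwise [U when c do [S [M v := n]]]]]

S
U
when c do M otherwise U
when c do v := n otherwise U
when c do v := n otherwise when c do S
when c do v := n otherwise when c do M
when c do v := n otherwise when c do v := n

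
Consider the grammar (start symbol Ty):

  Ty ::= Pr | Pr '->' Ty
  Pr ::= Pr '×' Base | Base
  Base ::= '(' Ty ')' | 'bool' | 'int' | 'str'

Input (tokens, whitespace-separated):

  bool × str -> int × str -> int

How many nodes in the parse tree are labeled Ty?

3

[Ty [Pr [Pr [Base bool]] × [Base str]] -> [Ty [Pr [Pr [Base int]] × [Base str]] -> [Ty [Pr [Base int]]]]]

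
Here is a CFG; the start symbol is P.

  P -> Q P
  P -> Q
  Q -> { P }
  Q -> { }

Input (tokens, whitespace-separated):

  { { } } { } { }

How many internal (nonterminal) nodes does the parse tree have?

[P [Q { [P [Q { }]] }] [P [Q { }] [P [Q { }]]]]

8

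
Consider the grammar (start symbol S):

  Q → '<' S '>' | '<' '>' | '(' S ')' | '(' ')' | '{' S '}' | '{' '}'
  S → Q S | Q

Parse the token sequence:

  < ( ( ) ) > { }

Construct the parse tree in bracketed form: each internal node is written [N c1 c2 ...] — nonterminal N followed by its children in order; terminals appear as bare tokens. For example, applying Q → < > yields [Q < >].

[S [Q < [S [Q ( [S [Q ( )]] )]] >] [S [Q { }]]]

S
Q S
< S > S
< Q > S
< ( S ) > S
< ( Q ) > S
< ( ( ) ) > S
< ( ( ) ) > Q
< ( ( ) ) > { }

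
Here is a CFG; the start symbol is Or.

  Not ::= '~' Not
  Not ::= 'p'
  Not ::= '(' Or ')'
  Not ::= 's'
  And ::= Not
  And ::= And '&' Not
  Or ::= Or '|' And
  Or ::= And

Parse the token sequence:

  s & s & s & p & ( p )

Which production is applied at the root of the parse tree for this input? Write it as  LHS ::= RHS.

[Or [And [And [And [And [And [Not s]] & [Not s]] & [Not s]] & [Not p]] & [Not ( [Or [And [Not p]]] )]]]

Or ::= And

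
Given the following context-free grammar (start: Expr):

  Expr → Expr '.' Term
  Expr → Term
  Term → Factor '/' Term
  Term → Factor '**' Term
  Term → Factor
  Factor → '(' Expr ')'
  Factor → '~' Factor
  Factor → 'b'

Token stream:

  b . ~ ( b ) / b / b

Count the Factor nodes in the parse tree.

6

[Expr [Expr [Term [Factor b]]] . [Term [Factor ~ [Factor ( [Expr [Term [Factor b]]] )]] / [Term [Factor b] / [Term [Factor b]]]]]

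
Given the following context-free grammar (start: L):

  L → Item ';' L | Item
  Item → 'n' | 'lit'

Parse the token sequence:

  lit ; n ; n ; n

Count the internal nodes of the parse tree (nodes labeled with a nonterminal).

8

[L [Item lit] ; [L [Item n] ; [L [Item n] ; [L [Item n]]]]]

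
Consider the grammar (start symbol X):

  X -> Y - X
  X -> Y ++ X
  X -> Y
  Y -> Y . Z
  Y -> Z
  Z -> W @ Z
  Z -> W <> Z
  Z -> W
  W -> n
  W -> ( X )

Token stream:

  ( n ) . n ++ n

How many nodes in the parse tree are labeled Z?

4

[X [Y [Y [Z [W ( [X [Y [Z [W n]]]] )]]] . [Z [W n]]] ++ [X [Y [Z [W n]]]]]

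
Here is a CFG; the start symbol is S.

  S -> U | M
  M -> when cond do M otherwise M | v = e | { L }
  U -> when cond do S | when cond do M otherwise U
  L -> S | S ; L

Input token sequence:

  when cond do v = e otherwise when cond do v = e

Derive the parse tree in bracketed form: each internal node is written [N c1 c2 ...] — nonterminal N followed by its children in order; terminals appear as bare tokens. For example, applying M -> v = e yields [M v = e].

S
U
when cond do M otherwise U
when cond do v = e otherwise U
when cond do v = e otherwise when cond do S
when cond do v = e otherwise when cond do M
when cond do v = e otherwise when cond do v = e

[S [U when cond do [M v = e] otherwise [U when cond do [S [M v = e]]]]]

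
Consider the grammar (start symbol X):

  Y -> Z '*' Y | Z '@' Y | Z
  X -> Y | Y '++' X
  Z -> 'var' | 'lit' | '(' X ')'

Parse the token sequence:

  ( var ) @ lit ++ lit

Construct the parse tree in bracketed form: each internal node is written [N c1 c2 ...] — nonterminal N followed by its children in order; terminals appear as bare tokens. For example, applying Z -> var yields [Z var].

[X [Y [Z ( [X [Y [Z var]]] )] @ [Y [Z lit]]] ++ [X [Y [Z lit]]]]

X
Y ++ X
Z @ Y ++ X
( X ) @ Y ++ X
( Y ) @ Y ++ X
( Z ) @ Y ++ X
( var ) @ Y ++ X
( var ) @ Z ++ X
( var ) @ lit ++ X
( var ) @ lit ++ Y
( var ) @ lit ++ Z
( var ) @ lit ++ lit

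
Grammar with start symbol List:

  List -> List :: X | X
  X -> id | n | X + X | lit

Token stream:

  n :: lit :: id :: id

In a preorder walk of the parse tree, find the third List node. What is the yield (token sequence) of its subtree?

[List [List [List [List [X n]] :: [X lit]] :: [X id]] :: [X id]]

n :: lit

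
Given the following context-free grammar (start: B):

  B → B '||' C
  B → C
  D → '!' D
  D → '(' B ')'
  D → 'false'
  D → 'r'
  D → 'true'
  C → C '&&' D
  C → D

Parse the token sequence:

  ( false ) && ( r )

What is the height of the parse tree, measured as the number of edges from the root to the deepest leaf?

[B [C [C [D ( [B [C [D false]]] )]] && [D ( [B [C [D r]]] )]]]

7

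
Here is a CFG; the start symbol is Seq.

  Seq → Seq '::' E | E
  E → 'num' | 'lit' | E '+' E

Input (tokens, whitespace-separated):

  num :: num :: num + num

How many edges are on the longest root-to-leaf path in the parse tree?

[Seq [Seq [Seq [E num]] :: [E num]] :: [E [E num] + [E num]]]

4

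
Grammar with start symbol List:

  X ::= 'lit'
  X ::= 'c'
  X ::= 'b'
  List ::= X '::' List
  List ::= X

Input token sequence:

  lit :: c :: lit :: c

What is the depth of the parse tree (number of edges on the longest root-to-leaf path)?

5

[List [X lit] :: [List [X c] :: [List [X lit] :: [List [X c]]]]]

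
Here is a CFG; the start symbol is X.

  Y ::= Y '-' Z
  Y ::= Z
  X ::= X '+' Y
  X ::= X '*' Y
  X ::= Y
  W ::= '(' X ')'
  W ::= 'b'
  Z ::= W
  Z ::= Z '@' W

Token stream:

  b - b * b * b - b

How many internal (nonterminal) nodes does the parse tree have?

[X [X [X [Y [Y [Z [W b]]] - [Z [W b]]]] * [Y [Z [W b]]]] * [Y [Y [Z [W b]]] - [Z [W b]]]]

18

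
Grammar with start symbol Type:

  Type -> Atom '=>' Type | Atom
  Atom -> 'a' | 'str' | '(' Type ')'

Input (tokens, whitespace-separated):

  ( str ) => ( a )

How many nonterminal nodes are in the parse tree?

8

[Type [Atom ( [Type [Atom str]] )] => [Type [Atom ( [Type [Atom a]] )]]]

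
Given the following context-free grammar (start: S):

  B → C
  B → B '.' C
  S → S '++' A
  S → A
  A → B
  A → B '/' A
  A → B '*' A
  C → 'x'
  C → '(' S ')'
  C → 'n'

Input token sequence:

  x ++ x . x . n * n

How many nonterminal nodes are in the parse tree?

15

[S [S [A [B [C x]]]] ++ [A [B [B [B [C x]] . [C x]] . [C n]] * [A [B [C n]]]]]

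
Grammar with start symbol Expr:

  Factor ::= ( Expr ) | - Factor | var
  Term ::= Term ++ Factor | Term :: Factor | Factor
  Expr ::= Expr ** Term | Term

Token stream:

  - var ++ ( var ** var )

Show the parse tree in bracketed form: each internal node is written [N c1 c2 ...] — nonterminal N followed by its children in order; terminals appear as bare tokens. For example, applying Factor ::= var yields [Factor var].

[Expr [Term [Term [Factor - [Factor var]]] ++ [Factor ( [Expr [Expr [Term [Factor var]]] ** [Term [Factor var]]] )]]]

Expr
Term
Term ++ Factor
Factor ++ Factor
- Factor ++ Factor
- var ++ Factor
- var ++ ( Expr )
- var ++ ( Expr ** Term )
- var ++ ( Term ** Term )
- var ++ ( Factor ** Term )
- var ++ ( var ** Term )
- var ++ ( var ** Factor )
- var ++ ( var ** var )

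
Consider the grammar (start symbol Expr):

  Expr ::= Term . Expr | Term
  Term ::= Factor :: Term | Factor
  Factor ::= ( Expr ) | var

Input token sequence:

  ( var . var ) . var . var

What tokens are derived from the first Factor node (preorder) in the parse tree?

( var . var )

[Expr [Term [Factor ( [Expr [Term [Factor var]] . [Expr [Term [Factor var]]]] )]] . [Expr [Term [Factor var]] . [Expr [Term [Factor var]]]]]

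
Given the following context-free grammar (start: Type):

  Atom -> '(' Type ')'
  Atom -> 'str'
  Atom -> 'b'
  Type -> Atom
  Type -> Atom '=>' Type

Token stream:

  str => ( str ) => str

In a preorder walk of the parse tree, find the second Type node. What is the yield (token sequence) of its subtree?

( str ) => str

[Type [Atom str] => [Type [Atom ( [Type [Atom str]] )] => [Type [Atom str]]]]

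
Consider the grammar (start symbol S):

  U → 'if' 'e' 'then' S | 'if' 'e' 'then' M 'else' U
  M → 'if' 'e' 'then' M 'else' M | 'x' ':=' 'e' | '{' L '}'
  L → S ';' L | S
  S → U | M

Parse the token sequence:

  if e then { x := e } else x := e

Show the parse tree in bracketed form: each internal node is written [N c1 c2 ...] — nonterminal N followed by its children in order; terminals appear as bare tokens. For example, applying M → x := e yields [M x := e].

[S [M if e then [M { [L [S [M x := e]]] }] else [M x := e]]]

S
M
if e then M else M
if e then { L } else M
if e then { S } else M
if e then { M } else M
if e then { x := e } else M
if e then { x := e } else x := e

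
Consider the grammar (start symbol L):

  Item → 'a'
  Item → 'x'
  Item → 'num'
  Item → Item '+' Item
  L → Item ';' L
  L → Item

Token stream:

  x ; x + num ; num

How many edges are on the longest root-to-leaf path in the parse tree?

4

[L [Item x] ; [L [Item [Item x] + [Item num]] ; [L [Item num]]]]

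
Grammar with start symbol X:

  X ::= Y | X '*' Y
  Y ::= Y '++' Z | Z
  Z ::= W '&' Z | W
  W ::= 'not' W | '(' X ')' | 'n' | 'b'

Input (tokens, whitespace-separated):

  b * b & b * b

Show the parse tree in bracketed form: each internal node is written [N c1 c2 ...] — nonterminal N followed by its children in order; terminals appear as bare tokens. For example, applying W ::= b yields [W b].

[X [X [X [Y [Z [W b]]]] * [Y [Z [W b] & [Z [W b]]]]] * [Y [Z [W b]]]]

X
X * Y
X * Y * Y
Y * Y * Y
Z * Y * Y
W * Y * Y
b * Y * Y
b * Z * Y
b * W & Z * Y
b * b & Z * Y
b * b & W * Y
b * b & b * Y
b * b & b * Z
b * b & b * W
b * b & b * b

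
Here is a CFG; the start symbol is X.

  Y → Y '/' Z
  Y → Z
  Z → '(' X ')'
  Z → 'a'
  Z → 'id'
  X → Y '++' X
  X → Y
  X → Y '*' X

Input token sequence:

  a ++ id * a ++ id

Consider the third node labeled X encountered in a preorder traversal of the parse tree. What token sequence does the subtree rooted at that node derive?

a ++ id

[X [Y [Z a]] ++ [X [Y [Z id]] * [X [Y [Z a]] ++ [X [Y [Z id]]]]]]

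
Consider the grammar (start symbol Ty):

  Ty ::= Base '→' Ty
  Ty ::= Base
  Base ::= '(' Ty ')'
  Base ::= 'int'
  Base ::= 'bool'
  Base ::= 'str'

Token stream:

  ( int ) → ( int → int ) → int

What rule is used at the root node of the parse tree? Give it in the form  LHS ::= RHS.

[Ty [Base ( [Ty [Base int]] )] → [Ty [Base ( [Ty [Base int] → [Ty [Base int]]] )] → [Ty [Base int]]]]

Ty ::= Base '→' Ty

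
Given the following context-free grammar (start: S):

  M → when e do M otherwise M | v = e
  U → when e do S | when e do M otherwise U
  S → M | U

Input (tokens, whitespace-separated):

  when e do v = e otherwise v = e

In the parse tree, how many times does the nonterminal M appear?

3

[S [M when e do [M v = e] otherwise [M v = e]]]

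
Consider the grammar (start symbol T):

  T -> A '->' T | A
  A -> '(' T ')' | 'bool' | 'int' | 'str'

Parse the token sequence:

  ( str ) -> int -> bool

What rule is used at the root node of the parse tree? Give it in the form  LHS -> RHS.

T -> A '->' T

[T [A ( [T [A str]] )] -> [T [A int] -> [T [A bool]]]]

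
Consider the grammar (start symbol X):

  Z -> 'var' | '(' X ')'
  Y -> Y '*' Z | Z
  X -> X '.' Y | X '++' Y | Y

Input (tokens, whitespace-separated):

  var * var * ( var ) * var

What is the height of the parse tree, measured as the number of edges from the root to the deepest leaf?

[X [Y [Y [Y [Y [Z var]] * [Z var]] * [Z ( [X [Y [Z var]]] )]] * [Z var]]]

7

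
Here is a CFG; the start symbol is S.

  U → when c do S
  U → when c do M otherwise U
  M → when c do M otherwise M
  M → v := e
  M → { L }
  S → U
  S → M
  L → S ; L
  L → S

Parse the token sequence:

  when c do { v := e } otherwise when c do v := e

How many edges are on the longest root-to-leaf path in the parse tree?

6

[S [U when c do [M { [L [S [M v := e]]] }] otherwise [U when c do [S [M v := e]]]]]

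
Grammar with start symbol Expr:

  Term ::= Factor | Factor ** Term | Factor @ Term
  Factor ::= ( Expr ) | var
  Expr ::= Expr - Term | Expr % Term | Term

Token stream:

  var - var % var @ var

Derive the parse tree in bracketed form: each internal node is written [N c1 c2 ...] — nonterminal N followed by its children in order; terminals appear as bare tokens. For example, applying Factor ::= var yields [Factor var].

[Expr [Expr [Expr [Term [Factor var]]] - [Term [Factor var]]] % [Term [Factor var] @ [Term [Factor var]]]]

Expr
Expr % Term
Expr - Term % Term
Term - Term % Term
Factor - Term % Term
var - Term % Term
var - Factor % Term
var - var % Term
var - var % Factor @ Term
var - var % var @ Term
var - var % var @ Factor
var - var % var @ var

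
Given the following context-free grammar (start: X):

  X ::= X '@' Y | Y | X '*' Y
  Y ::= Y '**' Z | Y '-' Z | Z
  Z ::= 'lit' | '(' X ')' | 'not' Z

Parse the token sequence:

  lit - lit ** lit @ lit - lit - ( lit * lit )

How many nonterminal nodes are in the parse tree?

20

[X [X [Y [Y [Y [Z lit]] - [Z lit]] ** [Z lit]]] @ [Y [Y [Y [Z lit]] - [Z lit]] - [Z ( [X [X [Y [Z lit]]] * [Y [Z lit]]] )]]]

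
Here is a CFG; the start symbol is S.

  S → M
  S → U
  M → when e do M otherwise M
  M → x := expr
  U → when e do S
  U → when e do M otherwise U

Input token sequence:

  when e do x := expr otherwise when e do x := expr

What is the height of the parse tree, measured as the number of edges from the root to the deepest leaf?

[S [U when e do [M x := expr] otherwise [U when e do [S [M x := expr]]]]]

5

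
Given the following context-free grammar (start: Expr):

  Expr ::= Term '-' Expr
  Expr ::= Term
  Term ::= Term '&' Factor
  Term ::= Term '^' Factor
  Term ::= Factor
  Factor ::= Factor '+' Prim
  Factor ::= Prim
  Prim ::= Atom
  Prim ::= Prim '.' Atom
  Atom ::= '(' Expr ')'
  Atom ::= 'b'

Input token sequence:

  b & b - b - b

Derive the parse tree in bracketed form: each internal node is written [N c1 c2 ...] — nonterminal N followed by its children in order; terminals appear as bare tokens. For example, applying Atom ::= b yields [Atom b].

Expr
Term - Expr
Term & Factor - Expr
Factor & Factor - Expr
Prim & Factor - Expr
Atom & Factor - Expr
b & Factor - Expr
b & Prim - Expr
b & Atom - Expr
b & b - Expr
b & b - Term - Expr
b & b - Factor - Expr
b & b - Prim - Expr
b & b - Atom - Expr
b & b - b - Expr
b & b - b - Term
b & b - b - Factor
b & b - b - Prim
b & b - b - Atom
b & b - b - b

[Expr [Term [Term [Factor [Prim [Atom b]]]] & [Factor [Prim [Atom b]]]] - [Expr [Term [Factor [Prim [Atom b]]]] - [Expr [Term [Factor [Prim [Atom b]]]]]]]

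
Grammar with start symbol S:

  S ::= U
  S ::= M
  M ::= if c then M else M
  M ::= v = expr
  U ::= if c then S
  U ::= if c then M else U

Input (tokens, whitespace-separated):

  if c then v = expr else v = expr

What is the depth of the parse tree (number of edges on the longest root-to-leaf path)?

3

[S [M if c then [M v = expr] else [M v = expr]]]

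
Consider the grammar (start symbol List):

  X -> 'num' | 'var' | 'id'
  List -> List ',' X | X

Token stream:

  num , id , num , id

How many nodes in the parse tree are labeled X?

[List [List [List [List [X num]] , [X id]] , [X num]] , [X id]]

4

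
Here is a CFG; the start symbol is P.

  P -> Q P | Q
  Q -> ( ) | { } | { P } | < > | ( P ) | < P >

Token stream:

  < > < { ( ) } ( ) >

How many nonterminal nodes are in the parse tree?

10

[P [Q < >] [P [Q < [P [Q { [P [Q ( )]] }] [P [Q ( )]]] >]]]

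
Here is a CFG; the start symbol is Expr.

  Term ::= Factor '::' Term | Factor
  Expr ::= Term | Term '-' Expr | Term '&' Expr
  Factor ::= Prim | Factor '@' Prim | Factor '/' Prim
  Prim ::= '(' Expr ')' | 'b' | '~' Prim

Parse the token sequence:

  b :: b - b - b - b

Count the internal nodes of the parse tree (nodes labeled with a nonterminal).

19

[Expr [Term [Factor [Prim b]] :: [Term [Factor [Prim b]]]] - [Expr [Term [Factor [Prim b]]] - [Expr [Term [Factor [Prim b]]] - [Expr [Term [Factor [Prim b]]]]]]]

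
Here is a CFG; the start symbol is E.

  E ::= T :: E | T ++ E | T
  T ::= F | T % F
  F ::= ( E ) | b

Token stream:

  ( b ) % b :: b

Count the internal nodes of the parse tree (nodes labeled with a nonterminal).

11

[E [T [T [F ( [E [T [F b]]] )]] % [F b]] :: [E [T [F b]]]]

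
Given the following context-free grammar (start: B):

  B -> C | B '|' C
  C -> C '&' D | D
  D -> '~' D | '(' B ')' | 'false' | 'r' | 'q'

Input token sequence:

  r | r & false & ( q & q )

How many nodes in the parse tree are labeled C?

6

[B [B [C [D r]]] | [C [C [C [D r]] & [D false]] & [D ( [B [C [C [D q]] & [D q]]] )]]]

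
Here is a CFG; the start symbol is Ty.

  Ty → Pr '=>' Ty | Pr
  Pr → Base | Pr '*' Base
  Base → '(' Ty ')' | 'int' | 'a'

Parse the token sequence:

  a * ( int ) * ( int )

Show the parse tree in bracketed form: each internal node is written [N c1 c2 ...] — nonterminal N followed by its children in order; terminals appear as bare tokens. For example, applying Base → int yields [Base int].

[Ty [Pr [Pr [Pr [Base a]] * [Base ( [Ty [Pr [Base int]]] )]] * [Base ( [Ty [Pr [Base int]]] )]]]

Ty
Pr
Pr * Base
Pr * Base * Base
Base * Base * Base
a * Base * Base
a * ( Ty ) * Base
a * ( Pr ) * Base
a * ( Base ) * Base
a * ( int ) * Base
a * ( int ) * ( Ty )
a * ( int ) * ( Pr )
a * ( int ) * ( Base )
a * ( int ) * ( int )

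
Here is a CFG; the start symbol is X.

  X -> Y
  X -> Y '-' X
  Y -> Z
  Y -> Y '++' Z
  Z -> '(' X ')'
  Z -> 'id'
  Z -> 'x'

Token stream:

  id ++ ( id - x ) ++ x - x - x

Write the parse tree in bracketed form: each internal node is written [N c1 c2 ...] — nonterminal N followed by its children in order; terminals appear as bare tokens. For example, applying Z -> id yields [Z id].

[X [Y [Y [Y [Z id]] ++ [Z ( [X [Y [Z id]] - [X [Y [Z x]]]] )]] ++ [Z x]] - [X [Y [Z x]] - [X [Y [Z x]]]]]

X
Y - X
Y ++ Z - X
Y ++ Z ++ Z - X
Z ++ Z ++ Z - X
id ++ Z ++ Z - X
id ++ ( X ) ++ Z - X
id ++ ( Y - X ) ++ Z - X
id ++ ( Z - X ) ++ Z - X
id ++ ( id - X ) ++ Z - X
id ++ ( id - Y ) ++ Z - X
id ++ ( id - Z ) ++ Z - X
id ++ ( id - x ) ++ Z - X
id ++ ( id - x ) ++ x - X
id ++ ( id - x ) ++ x - Y - X
id ++ ( id - x ) ++ x - Z - X
id ++ ( id - x ) ++ x - x - X
id ++ ( id - x ) ++ x - x - Y
id ++ ( id - x ) ++ x - x - Z
id ++ ( id - x ) ++ x - x - x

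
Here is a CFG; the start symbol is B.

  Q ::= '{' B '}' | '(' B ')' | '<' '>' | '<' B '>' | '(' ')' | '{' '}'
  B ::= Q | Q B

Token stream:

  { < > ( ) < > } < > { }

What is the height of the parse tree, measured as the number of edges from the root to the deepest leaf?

6

[B [Q { [B [Q < >] [B [Q ( )] [B [Q < >]]]] }] [B [Q < >] [B [Q { }]]]]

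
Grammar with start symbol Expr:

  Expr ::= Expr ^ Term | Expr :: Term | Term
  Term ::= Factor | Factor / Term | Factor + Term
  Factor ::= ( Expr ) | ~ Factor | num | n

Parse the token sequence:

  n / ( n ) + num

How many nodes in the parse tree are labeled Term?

[Expr [Term [Factor n] / [Term [Factor ( [Expr [Term [Factor n]]] )] + [Term [Factor num]]]]]

4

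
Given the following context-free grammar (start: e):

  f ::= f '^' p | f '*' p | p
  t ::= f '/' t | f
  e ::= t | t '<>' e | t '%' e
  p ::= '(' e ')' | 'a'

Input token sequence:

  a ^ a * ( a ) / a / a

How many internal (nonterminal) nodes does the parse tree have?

18

[e [t [f [f [f [p a]] ^ [p a]] * [p ( [e [t [f [p a]]]] )]] / [t [f [p a]] / [t [f [p a]]]]]]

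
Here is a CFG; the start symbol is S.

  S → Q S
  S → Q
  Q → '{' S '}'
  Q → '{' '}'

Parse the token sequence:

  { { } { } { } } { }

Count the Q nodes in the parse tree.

[S [Q { [S [Q { }] [S [Q { }] [S [Q { }]]]] }] [S [Q { }]]]

5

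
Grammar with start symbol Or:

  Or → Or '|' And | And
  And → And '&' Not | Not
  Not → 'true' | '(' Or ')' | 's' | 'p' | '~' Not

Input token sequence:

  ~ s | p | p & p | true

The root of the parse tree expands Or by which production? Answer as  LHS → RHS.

Or → Or '|' And

[Or [Or [Or [Or [And [Not ~ [Not s]]]] | [And [Not p]]] | [And [And [Not p]] & [Not p]]] | [And [Not true]]]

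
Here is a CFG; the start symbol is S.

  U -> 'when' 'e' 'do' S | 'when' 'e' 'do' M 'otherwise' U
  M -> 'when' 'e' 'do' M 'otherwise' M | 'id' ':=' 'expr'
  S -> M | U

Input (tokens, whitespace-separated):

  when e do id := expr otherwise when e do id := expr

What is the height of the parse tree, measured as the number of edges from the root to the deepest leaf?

5

[S [U when e do [M id := expr] otherwise [U when e do [S [M id := expr]]]]]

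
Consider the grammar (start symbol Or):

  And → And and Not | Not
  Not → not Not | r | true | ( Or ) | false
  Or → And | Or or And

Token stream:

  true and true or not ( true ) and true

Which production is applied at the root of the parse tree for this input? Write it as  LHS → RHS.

Or → Or or And

[Or [Or [And [And [Not true]] and [Not true]]] or [And [And [Not not [Not ( [Or [And [Not true]]] )]]] and [Not true]]]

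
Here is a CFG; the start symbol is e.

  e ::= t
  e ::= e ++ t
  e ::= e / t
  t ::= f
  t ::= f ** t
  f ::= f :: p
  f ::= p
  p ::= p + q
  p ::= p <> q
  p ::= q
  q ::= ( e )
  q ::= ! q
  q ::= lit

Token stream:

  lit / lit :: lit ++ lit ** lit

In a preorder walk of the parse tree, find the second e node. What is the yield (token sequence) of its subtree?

lit / lit :: lit

[e [e [e [t [f [p [q lit]]]]] / [t [f [f [p [q lit]]] :: [p [q lit]]]]] ++ [t [f [p [q lit]]] ** [t [f [p [q lit]]]]]]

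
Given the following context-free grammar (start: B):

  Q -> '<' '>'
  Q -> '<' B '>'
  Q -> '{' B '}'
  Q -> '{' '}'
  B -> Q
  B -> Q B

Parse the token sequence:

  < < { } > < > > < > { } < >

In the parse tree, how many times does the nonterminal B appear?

7

[B [Q < [B [Q < [B [Q { }]] >] [B [Q < >]]] >] [B [Q < >] [B [Q { }] [B [Q < >]]]]]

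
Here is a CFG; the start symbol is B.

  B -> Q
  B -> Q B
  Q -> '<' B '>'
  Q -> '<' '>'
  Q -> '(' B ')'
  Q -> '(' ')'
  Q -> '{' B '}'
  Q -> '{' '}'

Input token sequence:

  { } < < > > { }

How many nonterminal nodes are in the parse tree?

[B [Q { }] [B [Q < [B [Q < >]] >] [B [Q { }]]]]

8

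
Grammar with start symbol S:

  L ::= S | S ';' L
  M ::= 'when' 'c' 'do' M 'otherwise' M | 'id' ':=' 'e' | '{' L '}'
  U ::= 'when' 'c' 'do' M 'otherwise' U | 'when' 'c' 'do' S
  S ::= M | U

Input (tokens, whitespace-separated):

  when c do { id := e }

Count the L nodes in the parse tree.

[S [U when c do [S [M { [L [S [M id := e]]] }]]]]

1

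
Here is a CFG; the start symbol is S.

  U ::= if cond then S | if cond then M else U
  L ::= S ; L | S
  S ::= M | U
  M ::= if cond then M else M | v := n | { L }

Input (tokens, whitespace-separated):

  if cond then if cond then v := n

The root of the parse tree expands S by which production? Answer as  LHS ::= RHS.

[S [U if cond then [S [U if cond then [S [M v := n]]]]]]

S ::= U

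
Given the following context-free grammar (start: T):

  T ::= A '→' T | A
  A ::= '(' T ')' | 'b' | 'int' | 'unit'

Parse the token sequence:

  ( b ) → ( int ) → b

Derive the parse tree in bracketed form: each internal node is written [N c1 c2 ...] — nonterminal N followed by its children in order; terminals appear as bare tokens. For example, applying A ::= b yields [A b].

T
A → T
( T ) → T
( A ) → T
( b ) → T
( b ) → A → T
( b ) → ( T ) → T
( b ) → ( A ) → T
( b ) → ( int ) → T
( b ) → ( int ) → A
( b ) → ( int ) → b

[T [A ( [T [A b]] )] → [T [A ( [T [A int]] )] → [T [A b]]]]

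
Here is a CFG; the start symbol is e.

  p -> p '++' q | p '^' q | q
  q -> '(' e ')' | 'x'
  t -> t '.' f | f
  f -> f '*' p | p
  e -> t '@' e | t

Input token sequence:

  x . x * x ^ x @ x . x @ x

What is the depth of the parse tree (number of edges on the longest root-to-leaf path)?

7

[e [t [t [f [p [q x]]]] . [f [f [p [q x]]] * [p [p [q x]] ^ [q x]]]] @ [e [t [t [f [p [q x]]]] . [f [p [q x]]]] @ [e [t [f [p [q x]]]]]]]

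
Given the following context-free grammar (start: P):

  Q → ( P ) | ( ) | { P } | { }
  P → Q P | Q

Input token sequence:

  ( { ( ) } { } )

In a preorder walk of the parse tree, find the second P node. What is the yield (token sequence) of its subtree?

[P [Q ( [P [Q { [P [Q ( )]] }] [P [Q { }]]] )]]

{ ( ) } { }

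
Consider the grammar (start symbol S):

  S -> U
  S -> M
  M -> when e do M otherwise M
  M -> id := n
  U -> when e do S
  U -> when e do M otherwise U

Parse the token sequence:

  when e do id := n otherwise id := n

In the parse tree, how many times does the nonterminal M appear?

[S [M when e do [M id := n] otherwise [M id := n]]]

3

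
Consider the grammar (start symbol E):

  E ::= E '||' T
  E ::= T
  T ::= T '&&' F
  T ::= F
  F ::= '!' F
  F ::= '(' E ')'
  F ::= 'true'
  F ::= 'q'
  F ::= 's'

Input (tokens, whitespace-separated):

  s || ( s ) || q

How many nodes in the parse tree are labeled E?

[E [E [E [T [F s]]] || [T [F ( [E [T [F s]]] )]]] || [T [F q]]]

4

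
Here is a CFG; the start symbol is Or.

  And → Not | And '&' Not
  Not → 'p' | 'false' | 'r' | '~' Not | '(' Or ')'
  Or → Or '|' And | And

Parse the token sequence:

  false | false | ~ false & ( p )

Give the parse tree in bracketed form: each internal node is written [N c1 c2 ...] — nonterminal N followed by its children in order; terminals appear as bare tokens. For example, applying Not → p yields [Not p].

Or
Or | And
Or | And | And
And | And | And
Not | And | And
false | And | And
false | Not | And
false | false | And
false | false | And & Not
false | false | Not & Not
false | false | ~ Not & Not
false | false | ~ false & Not
false | false | ~ false & ( Or )
false | false | ~ false & ( And )
false | false | ~ false & ( Not )
false | false | ~ false & ( p )

[Or [Or [Or [And [Not false]]] | [And [Not false]]] | [And [And [Not ~ [Not false]]] & [Not ( [Or [And [Not p]]] )]]]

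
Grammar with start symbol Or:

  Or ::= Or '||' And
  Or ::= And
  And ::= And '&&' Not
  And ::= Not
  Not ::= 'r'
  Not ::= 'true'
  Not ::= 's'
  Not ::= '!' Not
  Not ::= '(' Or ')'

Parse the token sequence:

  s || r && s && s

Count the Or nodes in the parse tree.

[Or [Or [And [Not s]]] || [And [And [And [Not r]] && [Not s]] && [Not s]]]

2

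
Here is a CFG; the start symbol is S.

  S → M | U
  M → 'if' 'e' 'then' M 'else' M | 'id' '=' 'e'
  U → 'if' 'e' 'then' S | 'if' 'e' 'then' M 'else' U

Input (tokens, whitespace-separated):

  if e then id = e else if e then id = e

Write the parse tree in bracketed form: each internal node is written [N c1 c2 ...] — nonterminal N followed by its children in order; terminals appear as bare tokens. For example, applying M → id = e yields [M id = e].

[S [U if e then [M id = e] else [U if e then [S [M id = e]]]]]

S
U
if e then M else U
if e then id = e else U
if e then id = e else if e then S
if e then id = e else if e then M
if e then id = e else if e then id = e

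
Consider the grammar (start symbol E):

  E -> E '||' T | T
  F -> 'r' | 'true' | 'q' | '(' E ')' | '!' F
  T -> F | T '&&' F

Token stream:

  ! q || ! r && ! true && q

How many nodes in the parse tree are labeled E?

2

[E [E [T [F ! [F q]]]] || [T [T [T [F ! [F r]]] && [F ! [F true]]] && [F q]]]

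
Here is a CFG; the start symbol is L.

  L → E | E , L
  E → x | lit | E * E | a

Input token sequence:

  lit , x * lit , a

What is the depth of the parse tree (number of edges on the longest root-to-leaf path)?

[L [E lit] , [L [E [E x] * [E lit]] , [L [E a]]]]

4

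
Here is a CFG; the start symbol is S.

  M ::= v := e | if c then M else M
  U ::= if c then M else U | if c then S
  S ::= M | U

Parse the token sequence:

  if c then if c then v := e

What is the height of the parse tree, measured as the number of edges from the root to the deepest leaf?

6

[S [U if c then [S [U if c then [S [M v := e]]]]]]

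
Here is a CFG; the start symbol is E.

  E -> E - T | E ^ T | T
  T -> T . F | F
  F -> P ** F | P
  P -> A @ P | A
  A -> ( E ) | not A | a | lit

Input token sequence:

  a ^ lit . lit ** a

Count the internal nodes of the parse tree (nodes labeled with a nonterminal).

[E [E [T [F [P [A a]]]]] ^ [T [T [F [P [A lit]]]] . [F [P [A lit]] ** [F [P [A a]]]]]]

17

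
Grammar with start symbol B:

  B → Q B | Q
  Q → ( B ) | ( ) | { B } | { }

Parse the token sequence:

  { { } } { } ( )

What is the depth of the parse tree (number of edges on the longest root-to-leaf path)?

4

[B [Q { [B [Q { }]] }] [B [Q { }] [B [Q ( )]]]]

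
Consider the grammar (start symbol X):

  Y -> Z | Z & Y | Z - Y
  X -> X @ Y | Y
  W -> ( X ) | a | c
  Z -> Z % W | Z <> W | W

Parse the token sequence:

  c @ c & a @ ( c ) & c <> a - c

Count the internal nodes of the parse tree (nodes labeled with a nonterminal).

27

[X [X [X [Y [Z [W c]]]] @ [Y [Z [W c]] & [Y [Z [W a]]]]] @ [Y [Z [W ( [X [Y [Z [W c]]]] )]] & [Y [Z [Z [W c]] <> [W a]] - [Y [Z [W c]]]]]]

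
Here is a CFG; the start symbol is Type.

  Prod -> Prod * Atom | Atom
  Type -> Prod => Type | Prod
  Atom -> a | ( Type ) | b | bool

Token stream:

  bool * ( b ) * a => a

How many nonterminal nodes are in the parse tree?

13

[Type [Prod [Prod [Prod [Atom bool]] * [Atom ( [Type [Prod [Atom b]]] )]] * [Atom a]] => [Type [Prod [Atom a]]]]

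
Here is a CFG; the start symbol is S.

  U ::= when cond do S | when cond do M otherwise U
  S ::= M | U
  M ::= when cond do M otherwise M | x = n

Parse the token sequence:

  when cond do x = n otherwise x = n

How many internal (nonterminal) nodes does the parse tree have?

[S [M when cond do [M x = n] otherwise [M x = n]]]

4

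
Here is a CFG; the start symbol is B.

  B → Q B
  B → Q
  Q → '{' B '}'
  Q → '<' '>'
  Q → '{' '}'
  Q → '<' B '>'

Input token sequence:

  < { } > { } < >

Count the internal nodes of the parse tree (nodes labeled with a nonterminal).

[B [Q < [B [Q { }]] >] [B [Q { }] [B [Q < >]]]]

8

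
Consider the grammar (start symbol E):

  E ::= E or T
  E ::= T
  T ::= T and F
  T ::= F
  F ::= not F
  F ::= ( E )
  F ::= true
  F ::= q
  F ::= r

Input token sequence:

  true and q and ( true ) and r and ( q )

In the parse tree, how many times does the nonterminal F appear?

[E [T [T [T [T [T [F true]] and [F q]] and [F ( [E [T [F true]]] )]] and [F r]] and [F ( [E [T [F q]]] )]]]

7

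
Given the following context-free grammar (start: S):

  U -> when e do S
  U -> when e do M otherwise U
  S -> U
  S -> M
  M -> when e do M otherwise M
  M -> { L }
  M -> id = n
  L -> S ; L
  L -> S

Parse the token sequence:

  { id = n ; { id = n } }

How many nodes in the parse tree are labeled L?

[S [M { [L [S [M id = n]] ; [L [S [M { [L [S [M id = n]]] }]]]] }]]

3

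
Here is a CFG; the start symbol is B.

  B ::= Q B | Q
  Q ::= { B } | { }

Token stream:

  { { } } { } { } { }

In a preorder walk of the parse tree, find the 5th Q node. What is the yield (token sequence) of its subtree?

[B [Q { [B [Q { }]] }] [B [Q { }] [B [Q { }] [B [Q { }]]]]]

{ }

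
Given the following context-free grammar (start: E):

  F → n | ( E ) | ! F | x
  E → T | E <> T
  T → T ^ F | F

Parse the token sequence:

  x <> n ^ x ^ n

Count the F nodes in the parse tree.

[E [E [T [F x]]] <> [T [T [T [F n]] ^ [F x]] ^ [F n]]]

4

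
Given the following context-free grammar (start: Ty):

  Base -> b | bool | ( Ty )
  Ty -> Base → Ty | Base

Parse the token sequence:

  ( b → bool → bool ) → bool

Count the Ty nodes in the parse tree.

[Ty [Base ( [Ty [Base b] → [Ty [Base bool] → [Ty [Base bool]]]] )] → [Ty [Base bool]]]

5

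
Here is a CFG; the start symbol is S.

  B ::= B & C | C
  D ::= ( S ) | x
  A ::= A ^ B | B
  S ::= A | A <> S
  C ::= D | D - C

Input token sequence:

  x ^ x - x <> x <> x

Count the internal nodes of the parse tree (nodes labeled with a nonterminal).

[S [A [A [B [C [D x]]]] ^ [B [C [D x] - [C [D x]]]]] <> [S [A [B [C [D x]]]] <> [S [A [B [C [D x]]]]]]]

21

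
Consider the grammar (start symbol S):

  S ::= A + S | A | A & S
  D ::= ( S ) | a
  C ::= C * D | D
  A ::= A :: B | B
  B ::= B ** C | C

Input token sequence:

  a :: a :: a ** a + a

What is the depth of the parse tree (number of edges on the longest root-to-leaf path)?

7

[S [A [A [A [B [C [D a]]]] :: [B [C [D a]]]] :: [B [B [C [D a]]] ** [C [D a]]]] + [S [A [B [C [D a]]]]]]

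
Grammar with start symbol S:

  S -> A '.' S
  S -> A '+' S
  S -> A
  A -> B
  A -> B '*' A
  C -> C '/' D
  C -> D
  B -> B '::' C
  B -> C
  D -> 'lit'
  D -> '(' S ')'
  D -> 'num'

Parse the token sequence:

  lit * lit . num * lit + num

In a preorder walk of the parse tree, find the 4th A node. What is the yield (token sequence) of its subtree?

lit

[S [A [B [C [D lit]]] * [A [B [C [D lit]]]]] . [S [A [B [C [D num]]] * [A [B [C [D lit]]]]] + [S [A [B [C [D num]]]]]]]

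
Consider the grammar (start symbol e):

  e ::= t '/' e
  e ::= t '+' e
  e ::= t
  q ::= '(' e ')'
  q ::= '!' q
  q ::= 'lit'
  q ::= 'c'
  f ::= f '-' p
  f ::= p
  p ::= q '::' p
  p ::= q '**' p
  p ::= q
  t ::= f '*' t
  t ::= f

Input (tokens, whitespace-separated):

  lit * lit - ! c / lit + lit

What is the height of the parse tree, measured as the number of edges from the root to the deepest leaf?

7

[e [t [f [p [q lit]]] * [t [f [f [p [q lit]]] - [p [q ! [q c]]]]]] / [e [t [f [p [q lit]]]] + [e [t [f [p [q lit]]]]]]]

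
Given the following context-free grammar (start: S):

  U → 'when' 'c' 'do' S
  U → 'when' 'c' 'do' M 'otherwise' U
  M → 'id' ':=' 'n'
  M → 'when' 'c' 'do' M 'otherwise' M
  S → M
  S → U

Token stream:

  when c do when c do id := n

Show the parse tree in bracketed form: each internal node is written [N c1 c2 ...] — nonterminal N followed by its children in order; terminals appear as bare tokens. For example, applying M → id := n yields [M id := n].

[S [U when c do [S [U when c do [S [M id := n]]]]]]

S
U
when c do S
when c do U
when c do when c do S
when c do when c do M
when c do when c do id := n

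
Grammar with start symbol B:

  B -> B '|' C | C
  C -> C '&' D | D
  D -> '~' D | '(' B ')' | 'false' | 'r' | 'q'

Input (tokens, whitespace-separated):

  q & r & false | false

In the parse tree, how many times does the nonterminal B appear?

2

[B [B [C [C [C [D q]] & [D r]] & [D false]]] | [C [D false]]]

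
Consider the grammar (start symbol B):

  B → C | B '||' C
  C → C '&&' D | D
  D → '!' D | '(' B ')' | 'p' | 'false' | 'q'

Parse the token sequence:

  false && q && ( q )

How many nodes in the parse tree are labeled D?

[B [C [C [C [D false]] && [D q]] && [D ( [B [C [D q]]] )]]]

4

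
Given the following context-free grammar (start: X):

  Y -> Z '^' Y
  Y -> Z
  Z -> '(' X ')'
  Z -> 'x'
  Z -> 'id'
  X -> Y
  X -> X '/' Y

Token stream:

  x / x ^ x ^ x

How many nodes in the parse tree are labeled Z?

4

[X [X [Y [Z x]]] / [Y [Z x] ^ [Y [Z x] ^ [Y [Z x]]]]]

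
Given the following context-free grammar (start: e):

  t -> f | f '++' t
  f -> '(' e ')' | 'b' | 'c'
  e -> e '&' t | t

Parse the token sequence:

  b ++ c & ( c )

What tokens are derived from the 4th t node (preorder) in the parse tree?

[e [e [t [f b] ++ [t [f c]]]] & [t [f ( [e [t [f c]]] )]]]

c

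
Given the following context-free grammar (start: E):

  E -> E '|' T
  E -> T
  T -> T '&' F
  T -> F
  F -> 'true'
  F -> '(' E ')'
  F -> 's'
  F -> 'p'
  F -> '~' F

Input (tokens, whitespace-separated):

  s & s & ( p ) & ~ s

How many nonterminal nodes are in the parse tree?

[E [T [T [T [T [F s]] & [F s]] & [F ( [E [T [F p]]] )]] & [F ~ [F s]]]]

13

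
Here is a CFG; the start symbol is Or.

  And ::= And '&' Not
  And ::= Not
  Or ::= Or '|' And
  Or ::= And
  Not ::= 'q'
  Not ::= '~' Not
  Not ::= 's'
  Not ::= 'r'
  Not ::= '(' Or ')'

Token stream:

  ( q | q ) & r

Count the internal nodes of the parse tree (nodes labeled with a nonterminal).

[Or [And [And [Not ( [Or [Or [And [Not q]]] | [And [Not q]]] )]] & [Not r]]]

11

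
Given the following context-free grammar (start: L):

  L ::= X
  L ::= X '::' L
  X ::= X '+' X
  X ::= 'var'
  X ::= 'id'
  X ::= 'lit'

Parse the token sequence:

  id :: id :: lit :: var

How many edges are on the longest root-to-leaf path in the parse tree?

[L [X id] :: [L [X id] :: [L [X lit] :: [L [X var]]]]]

5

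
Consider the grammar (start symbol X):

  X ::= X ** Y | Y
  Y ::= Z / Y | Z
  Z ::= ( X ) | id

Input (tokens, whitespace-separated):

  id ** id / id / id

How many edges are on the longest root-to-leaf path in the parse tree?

5

[X [X [Y [Z id]]] ** [Y [Z id] / [Y [Z id] / [Y [Z id]]]]]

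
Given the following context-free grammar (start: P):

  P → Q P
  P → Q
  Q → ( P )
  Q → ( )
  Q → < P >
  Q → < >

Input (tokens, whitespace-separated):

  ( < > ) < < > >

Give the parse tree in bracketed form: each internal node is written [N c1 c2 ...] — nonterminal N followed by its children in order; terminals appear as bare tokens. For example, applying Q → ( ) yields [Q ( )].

P
Q P
( P ) P
( Q ) P
( < > ) P
( < > ) Q
( < > ) < P >
( < > ) < Q >
( < > ) < < > >

[P [Q ( [P [Q < >]] )] [P [Q < [P [Q < >]] >]]]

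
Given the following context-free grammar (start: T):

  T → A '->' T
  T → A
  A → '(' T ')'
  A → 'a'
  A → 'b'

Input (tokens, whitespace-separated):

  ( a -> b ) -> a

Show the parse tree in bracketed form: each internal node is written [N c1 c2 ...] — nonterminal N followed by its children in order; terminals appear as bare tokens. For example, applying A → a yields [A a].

[T [A ( [T [A a] -> [T [A b]]] )] -> [T [A a]]]

T
A -> T
( T ) -> T
( A -> T ) -> T
( a -> T ) -> T
( a -> A ) -> T
( a -> b ) -> T
( a -> b ) -> A
( a -> b ) -> a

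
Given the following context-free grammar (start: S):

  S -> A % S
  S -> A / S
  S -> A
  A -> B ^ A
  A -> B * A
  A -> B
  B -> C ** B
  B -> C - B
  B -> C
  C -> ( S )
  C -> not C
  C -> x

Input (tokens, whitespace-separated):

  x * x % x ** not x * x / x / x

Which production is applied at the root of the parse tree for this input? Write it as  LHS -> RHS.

S -> A % S

[S [A [B [C x]] * [A [B [C x]]]] % [S [A [B [C x] ** [B [C not [C x]]]] * [A [B [C x]]]] / [S [A [B [C x]]] / [S [A [B [C x]]]]]]]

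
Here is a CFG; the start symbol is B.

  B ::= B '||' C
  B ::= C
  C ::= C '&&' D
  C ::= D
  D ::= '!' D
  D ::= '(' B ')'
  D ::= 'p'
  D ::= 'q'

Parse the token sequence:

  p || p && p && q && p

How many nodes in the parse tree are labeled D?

[B [B [C [D p]]] || [C [C [C [C [D p]] && [D p]] && [D q]] && [D p]]]

5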